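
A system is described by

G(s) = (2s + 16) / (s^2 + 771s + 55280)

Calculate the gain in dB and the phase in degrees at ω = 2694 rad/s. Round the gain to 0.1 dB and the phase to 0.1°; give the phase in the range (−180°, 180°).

-62.9 dB, -74.1°

Substitute s = j2694:
Numerator: 2(j2694) + 16 = 16 + j5388
Denominator: (j2694)^2 + 771(j2694) + 55280 = -7202356 + j2077074
|N| = √(16² + 5388²) ≈ 5388, ∠N ≈ 89.83°
|D| = √(7202356² + 2077074²) ≈ 7.4959e+06, ∠D ≈ 163.91°
|G| = 5388 / 7.4959e+06 ≈ 0.00071879
Gain = 20 log₁₀(0.00071879) ≈ -62.87 dB
∠G = 89.83° − 163.91° = -74.08°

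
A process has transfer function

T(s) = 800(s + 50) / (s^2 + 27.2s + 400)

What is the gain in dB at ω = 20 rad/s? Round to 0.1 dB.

38.0 dB

At s = jω = j20:
zero (s+50): 50 + j20 → |·| = √(50²+20²) = √2900 ≈ 53.852, ∠ = arctan(20/50) ≈ 21.80°
quadratic: (j20)² + 27.2·j20 + 400 = 0 + j544 → |·| ≈ 544, ∠ ≈ 90.00°
|T| = 800 · 53.852 / 544 ≈ 79.194
Gain = 20 log₁₀(79.194) ≈ 37.97 dB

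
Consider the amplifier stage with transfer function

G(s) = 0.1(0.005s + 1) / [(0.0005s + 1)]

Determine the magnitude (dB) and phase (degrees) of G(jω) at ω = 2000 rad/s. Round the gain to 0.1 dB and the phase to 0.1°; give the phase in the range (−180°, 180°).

At ω = 2000 rad/s:
zero (1 + j2000·0.005) = 1 + j10 → |·| ≈ 10.05, ∠ ≈ 84.29°
pole (1 + j2000·0.0005) = 1 + j1 → |·| ≈ 1.4142, ∠ ≈ 45.00°
|G| = 0.1 · 10.05 / (1.4142) ≈ 0.71065
Gain = 20 log₁₀(0.71065) ≈ -2.97 dB
∠G = (84.29°) − (45.00°) = 39.29°

-3.0 dB, 39.3°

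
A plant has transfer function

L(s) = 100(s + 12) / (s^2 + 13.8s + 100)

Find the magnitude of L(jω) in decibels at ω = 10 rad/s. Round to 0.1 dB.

21.1 dB

At s = jω = j10:
zero (s+12): 12 + j10 → |·| = √(12²+10²) = √244 ≈ 15.62, ∠ = arctan(10/12) ≈ 39.81°
quadratic: (j10)² + 13.8·j10 + 100 = 0 + j138 → |·| ≈ 138, ∠ ≈ 90.00°
|L| = 100 · 15.62 / 138 ≈ 11.319
Gain = 20 log₁₀(11.319) ≈ 21.08 dB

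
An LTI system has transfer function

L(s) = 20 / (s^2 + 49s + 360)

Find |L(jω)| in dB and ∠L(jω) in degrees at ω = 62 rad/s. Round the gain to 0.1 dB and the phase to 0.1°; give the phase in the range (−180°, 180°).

-47.3 dB, -138.9°

Substitute s = j62:
Numerator: 20 = 20 + j0
Denominator: (j62)^2 + 49(j62) + 360 = -3484 + j3038
|N| = √(20² + 0²) ≈ 20, ∠N ≈ 0.00°
|D| = √(3484² + 3038²) ≈ 4622.5, ∠D ≈ 138.91°
|L| = 20 / 4622.5 ≈ 0.0043267
Gain = 20 log₁₀(0.0043267) ≈ -47.28 dB
∠L = 0.00° − 138.91° = -138.91°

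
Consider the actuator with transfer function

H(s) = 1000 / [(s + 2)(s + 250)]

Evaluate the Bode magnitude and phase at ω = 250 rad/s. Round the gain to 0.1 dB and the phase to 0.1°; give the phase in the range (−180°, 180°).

At s = jω = j250:
pole (s+2): 2 + j250 → |·| = √(2²+250²) = √62504 ≈ 250.01, ∠ = arctan(250/2) ≈ 89.54°
pole (s+250): 250 + j250 → |·| = √(250²+250²) = √125000 ≈ 353.55, ∠ = arctan(250/250) ≈ 45.00°
|H| = 1000 / 88391 ≈ 0.011313
Gain = 20 log₁₀(0.011313) ≈ -38.93 dB
∠H = 0.00° − 134.54° = -134.54°

-38.9 dB, -134.5°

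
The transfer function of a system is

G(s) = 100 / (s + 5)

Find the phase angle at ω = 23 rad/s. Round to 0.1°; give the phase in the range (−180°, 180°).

-77.7°

Substitute s = j23:
Numerator: 100 = 100 + j0
Denominator: (j23) + 5 = 5 + j23
|N| = √(100² + 0²) ≈ 100, ∠N ≈ 0.00°
|D| = √(5² + 23²) ≈ 23.537, ∠D ≈ 77.74°
∠G = 0.00° − 77.74° = -77.74°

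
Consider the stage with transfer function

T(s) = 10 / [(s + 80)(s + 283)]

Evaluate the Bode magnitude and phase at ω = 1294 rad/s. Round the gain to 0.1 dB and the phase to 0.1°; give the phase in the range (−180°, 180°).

-104.7 dB, -164.1°

At s = jω = j1294:
pole (s+80): 80 + j1294 → |·| = √(80²+1294²) = √1680836 ≈ 1296.5, ∠ = arctan(1294/80) ≈ 86.46°
pole (s+283): 283 + j1294 → |·| = √(283²+1294²) = √1754525 ≈ 1324.6, ∠ = arctan(1294/283) ≈ 77.66°
|T| = 10 / 1.7173e+06 ≈ 5.8231e-06
Gain = 20 log₁₀(5.8231e-06) ≈ -104.70 dB
∠T = 0.00° − 164.12° = -164.12°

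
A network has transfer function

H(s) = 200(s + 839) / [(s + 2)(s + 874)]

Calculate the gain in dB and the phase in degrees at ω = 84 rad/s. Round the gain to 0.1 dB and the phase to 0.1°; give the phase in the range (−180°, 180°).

7.2 dB, -88.4°

At s = jω = j84:
zero (s+839): 839 + j84 → |·| = √(839²+84²) = √710977 ≈ 843.19, ∠ = arctan(84/839) ≈ 5.72°
pole (s+2): 2 + j84 → |·| = √(2²+84²) = √7060 ≈ 84.024, ∠ = arctan(84/2) ≈ 88.64°
pole (s+874): 874 + j84 → |·| = √(874²+84²) = √770932 ≈ 878.03, ∠ = arctan(84/874) ≈ 5.49°
|H| = 200 · 843.19 / 73776 ≈ 2.2858
Gain = 20 log₁₀(2.2858) ≈ 7.18 dB
∠H = 5.72° − 94.13° = -88.41°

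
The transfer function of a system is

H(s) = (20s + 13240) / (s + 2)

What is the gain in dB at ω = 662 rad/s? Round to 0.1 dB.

29.0 dB

Substitute s = j662:
Numerator: 20(j662) + 13240 = 13240 + j13240
Denominator: (j662) + 2 = 2 + j662
|N| = √(13240² + 13240²) ≈ 18724, ∠N ≈ 45.00°
|D| = √(2² + 662²) ≈ 662, ∠D ≈ 89.83°
|H| = 18724 / 662 ≈ 28.284
Gain = 20 log₁₀(28.284) ≈ 29.03 dB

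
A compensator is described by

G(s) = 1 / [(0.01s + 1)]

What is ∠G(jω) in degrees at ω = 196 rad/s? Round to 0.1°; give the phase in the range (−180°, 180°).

At ω = 196 rad/s:
pole (1 + j196·0.01) = 1 + j1.96 → |·| ≈ 2.2004, ∠ ≈ 62.97°
∠G = (0°) − (62.97°) = -62.97°

-63.0°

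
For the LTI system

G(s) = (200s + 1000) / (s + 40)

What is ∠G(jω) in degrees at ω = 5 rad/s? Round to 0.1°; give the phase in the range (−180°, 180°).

Substitute s = j5:
Numerator: 200(j5) + 1000 = 1000 + j1000
Denominator: (j5) + 40 = 40 + j5
|N| = √(1000² + 1000²) ≈ 1414.2, ∠N ≈ 45.00°
|D| = √(40² + 5²) ≈ 40.311, ∠D ≈ 7.13°
∠G = 45.00° − 7.13° = 37.87°

37.9°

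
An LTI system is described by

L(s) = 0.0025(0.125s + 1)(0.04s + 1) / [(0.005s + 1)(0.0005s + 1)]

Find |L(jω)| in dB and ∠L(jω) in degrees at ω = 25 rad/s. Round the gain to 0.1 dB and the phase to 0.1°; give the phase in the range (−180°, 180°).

At ω = 25 rad/s:
zero (1 + j25·0.125) = 1 + j3.125 → |·| ≈ 3.2811, ∠ ≈ 72.26°
zero (1 + j25·0.04) = 1 + j1 → |·| ≈ 1.4142, ∠ ≈ 45.00°
pole (1 + j25·0.005) = 1 + j0.125 → |·| ≈ 1.0078, ∠ ≈ 7.13°
pole (1 + j25·0.0005) = 1 + j0.0125 → |·| ≈ 1.0001, ∠ ≈ 0.72°
|L| = 0.0025 · 3.2811 · 1.4142 / (1.0078 · 1.0001) ≈ 0.011509
Gain = 20 log₁₀(0.011509) ≈ -38.78 dB
∠L = (72.26° + 45.00°) − (7.13° + 0.72°) = 109.41°

-38.8 dB, 109.4°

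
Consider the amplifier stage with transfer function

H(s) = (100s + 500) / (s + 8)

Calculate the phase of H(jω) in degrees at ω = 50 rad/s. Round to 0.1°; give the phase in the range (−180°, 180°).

Substitute s = j50:
Numerator: 100(j50) + 500 = 500 + j5000
Denominator: (j50) + 8 = 8 + j50
|N| = √(500² + 5000²) ≈ 5024.9, ∠N ≈ 84.29°
|D| = √(8² + 50²) ≈ 50.636, ∠D ≈ 80.91°
∠H = 84.29° − 80.91° = 3.38°

3.4°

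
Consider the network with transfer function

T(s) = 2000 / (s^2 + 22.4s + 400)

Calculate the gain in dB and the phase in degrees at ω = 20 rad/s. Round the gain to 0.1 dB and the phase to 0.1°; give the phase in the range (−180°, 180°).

13.0 dB, -90.0°

At s = jω = j20:
quadratic: (j20)² + 22.4·j20 + 400 = 0 + j448 → |·| ≈ 448, ∠ ≈ 90.00°
|T| = 2000 / 448 ≈ 4.4643
Gain = 20 log₁₀(4.4643) ≈ 13.00 dB
∠T = 0.00° − 90.00° = -90.00°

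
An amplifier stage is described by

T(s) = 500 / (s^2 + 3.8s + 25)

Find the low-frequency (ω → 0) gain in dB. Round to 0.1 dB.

26.0 dB

T(0) = 500 / 25 = 20
20 log₁₀(20) ≈ 26.02 dB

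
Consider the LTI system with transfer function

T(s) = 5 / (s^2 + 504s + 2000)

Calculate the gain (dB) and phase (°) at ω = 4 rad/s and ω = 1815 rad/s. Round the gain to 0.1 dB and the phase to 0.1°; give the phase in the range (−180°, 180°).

ω = 4: -55.1 dB, -45.5°; ω = 1815: -116.7 dB, -164.5°

Substitute s = j4:
Numerator: 5 = 5 + j0
Denominator: (j4)^2 + 504(j4) + 2000 = 1984 + j2016
|N| = √(5² + 0²) ≈ 5, ∠N ≈ 0.00°
|D| = √(1984² + 2016²) ≈ 2828.5, ∠D ≈ 45.46°
|T| = 5 / 2828.5 ≈ 0.0017677
Gain = 20 log₁₀(0.0017677) ≈ -55.05 dB
∠T = 0.00° − 45.46° = -45.46°

Substitute s = j1815:
Numerator: 5 = 5 + j0
Denominator: (j1815)^2 + 504(j1815) + 2000 = -3292225 + j914760
|N| = √(5² + 0²) ≈ 5, ∠N ≈ 0.00°
|D| = √(3292225² + 914760²) ≈ 3.4169e+06, ∠D ≈ 164.47°
|T| = 5 / 3.4169e+06 ≈ 1.4633e-06
Gain = 20 log₁₀(1.4633e-06) ≈ -116.69 dB
∠T = 0.00° − 164.47° = -164.47°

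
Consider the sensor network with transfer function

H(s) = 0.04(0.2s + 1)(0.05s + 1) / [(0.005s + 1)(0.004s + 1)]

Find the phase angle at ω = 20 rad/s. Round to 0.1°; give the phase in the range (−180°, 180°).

110.7°

At ω = 20 rad/s:
zero (1 + j20·0.2) = 1 + j4 → |·| ≈ 4.1231, ∠ ≈ 75.96°
zero (1 + j20·0.05) = 1 + j1 → |·| ≈ 1.4142, ∠ ≈ 45.00°
pole (1 + j20·0.005) = 1 + j0.1 → |·| ≈ 1.005, ∠ ≈ 5.71°
pole (1 + j20·0.004) = 1 + j0.08 → |·| ≈ 1.0032, ∠ ≈ 4.57°
∠H = (75.96° + 45.00°) − (5.71° + 4.57°) = 110.68°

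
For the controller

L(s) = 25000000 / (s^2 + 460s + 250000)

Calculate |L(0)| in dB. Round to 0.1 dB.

40.0 dB

L(0) = 25000000 / 250000 = 100
20 log₁₀(100) ≈ 40.00 dB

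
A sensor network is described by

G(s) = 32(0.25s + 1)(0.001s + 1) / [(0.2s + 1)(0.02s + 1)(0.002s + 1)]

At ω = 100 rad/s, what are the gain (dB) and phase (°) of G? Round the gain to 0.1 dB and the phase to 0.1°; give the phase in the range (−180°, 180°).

24.9 dB, -68.5°

At ω = 100 rad/s:
zero (1 + j100·0.25) = 1 + j25 → |·| ≈ 25.02, ∠ ≈ 87.71°
zero (1 + j100·0.001) = 1 + j0.1 → |·| ≈ 1.005, ∠ ≈ 5.71°
pole (1 + j100·0.2) = 1 + j20 → |·| ≈ 20.025, ∠ ≈ 87.14°
pole (1 + j100·0.02) = 1 + j2 → |·| ≈ 2.2361, ∠ ≈ 63.43°
pole (1 + j100·0.002) = 1 + j0.2 → |·| ≈ 1.0198, ∠ ≈ 11.31°
|G| = 32 · 25.02 · 1.005 / (20.025 · 2.2361 · 1.0198) ≈ 17.621
Gain = 20 log₁₀(17.621) ≈ 24.92 dB
∠G = (87.71° + 5.71°) − (87.14° + 63.43° + 11.31°) = -68.46°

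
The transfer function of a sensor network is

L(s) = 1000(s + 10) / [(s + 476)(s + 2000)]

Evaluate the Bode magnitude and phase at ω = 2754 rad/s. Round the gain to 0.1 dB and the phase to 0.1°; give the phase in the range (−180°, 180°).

At s = jω = j2754:
zero (s+10): 10 + j2754 → |·| = √(10²+2754²) = √7584616 ≈ 2754, ∠ = arctan(2754/10) ≈ 89.79°
pole (s+476): 476 + j2754 → |·| = √(476²+2754²) = √7811092 ≈ 2794.8, ∠ = arctan(2754/476) ≈ 80.19°
pole (s+2000): 2000 + j2754 → |·| = √(2000²+2754²) = √11584516 ≈ 3403.6, ∠ = arctan(2754/2000) ≈ 54.01°
|L| = 1000 · 2754 / 9.5124e+06 ≈ 0.28952
Gain = 20 log₁₀(0.28952) ≈ -10.77 dB
∠L = 89.79° − 134.20° = -44.41°

-10.8 dB, -44.4°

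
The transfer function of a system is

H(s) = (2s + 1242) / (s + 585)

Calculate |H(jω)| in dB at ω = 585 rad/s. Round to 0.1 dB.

Substitute s = j585:
Numerator: 2(j585) + 1242 = 1242 + j1170
Denominator: (j585) + 585 = 585 + j585
|N| = √(1242² + 1170²) ≈ 1706.3, ∠N ≈ 43.29°
|D| = √(585² + 585²) ≈ 827.31, ∠D ≈ 45.00°
|H| = 1706.3 / 827.31 ≈ 2.0625
Gain = 20 log₁₀(2.0625) ≈ 6.29 dB

6.3 dB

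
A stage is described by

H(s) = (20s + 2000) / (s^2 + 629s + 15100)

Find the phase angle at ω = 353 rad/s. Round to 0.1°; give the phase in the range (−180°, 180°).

-42.1°

Substitute s = j353:
Numerator: 20(j353) + 2000 = 2000 + j7060
Denominator: (j353)^2 + 629(j353) + 15100 = -109509 + j222037
|N| = √(2000² + 7060²) ≈ 7337.8, ∠N ≈ 74.18°
|D| = √(109509² + 222037²) ≈ 2.4757e+05, ∠D ≈ 116.25°
∠H = 74.18° − 116.25° = -42.07°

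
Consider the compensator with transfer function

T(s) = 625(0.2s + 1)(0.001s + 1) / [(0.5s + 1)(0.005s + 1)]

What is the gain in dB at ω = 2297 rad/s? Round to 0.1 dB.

34.7 dB

At ω = 2297 rad/s:
zero (1 + j2297·0.2) = 1 + j459.4 → |·| ≈ 459.4, ∠ ≈ 89.88°
zero (1 + j2297·0.001) = 1 + j2.297 → |·| ≈ 2.5052, ∠ ≈ 66.47°
pole (1 + j2297·0.5) = 1 + j1148.5 → |·| ≈ 1148.5, ∠ ≈ 89.95°
pole (1 + j2297·0.005) = 1 + j11.485 → |·| ≈ 11.528, ∠ ≈ 85.02°
|T| = 625 · 459.4 · 2.5052 / (1148.5 · 11.528) ≈ 54.329
Gain = 20 log₁₀(54.329) ≈ 34.70 dB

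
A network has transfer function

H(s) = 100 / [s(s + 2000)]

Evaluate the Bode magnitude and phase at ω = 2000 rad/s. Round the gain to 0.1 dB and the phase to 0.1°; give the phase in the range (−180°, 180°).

At s = jω = j2000:
pole (s+2000): 2000 + j2000 → |·| = √(2000²+2000²) = √8000000 ≈ 2828.4, ∠ = arctan(2000/2000) ≈ 45.00°
pole at origin: |s| = 2000, ∠ = 90.00° (in denominator)
|H| = 100 / 5.6568e+06 ≈ 1.7678e-05
Gain = 20 log₁₀(1.7678e-05) ≈ -95.05 dB
∠H = 0.00° − 135.00° = -135.00°

-95.1 dB, -135.0°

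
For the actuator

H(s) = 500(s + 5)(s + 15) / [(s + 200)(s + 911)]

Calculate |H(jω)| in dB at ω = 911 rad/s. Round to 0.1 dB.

50.8 dB

At s = jω = j911:
zero (s+5): 5 + j911 → |·| = √(5²+911²) = √829946 ≈ 911.01, ∠ = arctan(911/5) ≈ 89.69°
zero (s+15): 15 + j911 → |·| = √(15²+911²) = √830146 ≈ 911.12, ∠ = arctan(911/15) ≈ 89.06°
pole (s+200): 200 + j911 → |·| = √(200²+911²) = √869921 ≈ 932.7, ∠ = arctan(911/200) ≈ 77.62°
pole (s+911): 911 + j911 → |·| = √(911²+911²) = √1659842 ≈ 1288.3, ∠ = arctan(911/911) ≈ 45.00°
|H| = 500 · 8.3004e+05 / 1.2016e+06 ≈ 345.39
Gain = 20 log₁₀(345.39) ≈ 50.77 dB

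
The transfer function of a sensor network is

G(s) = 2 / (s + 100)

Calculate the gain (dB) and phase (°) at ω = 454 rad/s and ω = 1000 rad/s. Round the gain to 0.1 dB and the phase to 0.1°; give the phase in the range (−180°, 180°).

Substitute s = j454:
Numerator: 2 = 2 + j0
Denominator: (j454) + 100 = 100 + j454
|N| = √(2² + 0²) ≈ 2, ∠N ≈ 0.00°
|D| = √(100² + 454²) ≈ 464.88, ∠D ≈ 77.58°
|G| = 2 / 464.88 ≈ 0.0043022
Gain = 20 log₁₀(0.0043022) ≈ -47.33 dB
∠G = 0.00° − 77.58° = -77.58°

Substitute s = j1000:
Numerator: 2 = 2 + j0
Denominator: (j1000) + 100 = 100 + j1000
|N| = √(2² + 0²) ≈ 2, ∠N ≈ 0.00°
|D| = √(100² + 1000²) ≈ 1005, ∠D ≈ 84.29°
|G| = 2 / 1005 ≈ 0.00199
Gain = 20 log₁₀(0.00199) ≈ -54.02 dB
∠G = 0.00° − 84.29° = -84.29°

ω = 454: -47.3 dB, -77.6°; ω = 1000: -54.0 dB, -84.3°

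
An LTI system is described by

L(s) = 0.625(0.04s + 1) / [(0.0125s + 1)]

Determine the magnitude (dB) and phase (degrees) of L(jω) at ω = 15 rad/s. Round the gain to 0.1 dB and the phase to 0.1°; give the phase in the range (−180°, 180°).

-2.9 dB, 20.3°

At ω = 15 rad/s:
zero (1 + j15·0.04) = 1 + j0.6 → |·| ≈ 1.1662, ∠ ≈ 30.96°
pole (1 + j15·0.0125) = 1 + j0.1875 → |·| ≈ 1.0174, ∠ ≈ 10.62°
|L| = 0.625 · 1.1662 / (1.0174) ≈ 0.71641
Gain = 20 log₁₀(0.71641) ≈ -2.90 dB
∠L = (30.96°) − (10.62°) = 20.34°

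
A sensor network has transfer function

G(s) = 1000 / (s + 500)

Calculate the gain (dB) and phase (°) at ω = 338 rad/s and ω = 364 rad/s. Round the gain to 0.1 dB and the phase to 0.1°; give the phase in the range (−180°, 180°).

ω = 338: 4.4 dB, -34.1°; ω = 364: 4.2 dB, -36.1°

At s = jω = j338:
pole (s+500): 500 + j338 → |·| = √(500²+338²) = √364244 ≈ 603.53, ∠ = arctan(338/500) ≈ 34.06°
|G| = 1000 / 603.53 ≈ 1.6569
Gain = 20 log₁₀(1.6569) ≈ 4.39 dB
∠G = 0.00° − 34.06° = -34.06°

At s = jω = j364:
pole (s+500): 500 + j364 → |·| = √(500²+364²) = √382496 ≈ 618.46, ∠ = arctan(364/500) ≈ 36.05°
|G| = 1000 / 618.46 ≈ 1.6169
Gain = 20 log₁₀(1.6169) ≈ 4.17 dB
∠G = 0.00° − 36.05° = -36.05°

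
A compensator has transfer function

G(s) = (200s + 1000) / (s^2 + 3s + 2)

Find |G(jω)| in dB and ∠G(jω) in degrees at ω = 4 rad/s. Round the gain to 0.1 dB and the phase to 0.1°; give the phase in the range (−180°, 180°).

Substitute s = j4:
Numerator: 200(j4) + 1000 = 1000 + j800
Denominator: (j4)^2 + 3(j4) + 2 = -14 + j12
|N| = √(1000² + 800²) ≈ 1280.6, ∠N ≈ 38.66°
|D| = √(14² + 12²) ≈ 18.439, ∠D ≈ 139.40°
|G| = 1280.6 / 18.439 ≈ 69.451
Gain = 20 log₁₀(69.451) ≈ 36.83 dB
∠G = 38.66° − 139.40° = -100.74°

36.8 dB, -100.7°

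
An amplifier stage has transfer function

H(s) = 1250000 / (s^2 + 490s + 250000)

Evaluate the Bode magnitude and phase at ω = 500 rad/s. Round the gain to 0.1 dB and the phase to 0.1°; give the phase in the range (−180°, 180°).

14.2 dB, -90.0°

At s = jω = j500:
quadratic: (j500)² + 490·j500 + 250000 = 0 + j245000 → |·| ≈ 2.45e+05, ∠ ≈ 90.00°
|H| = 1250000 / 2.45e+05 ≈ 5.102
Gain = 20 log₁₀(5.102) ≈ 14.15 dB
∠H = 0.00° − 90.00° = -90.00°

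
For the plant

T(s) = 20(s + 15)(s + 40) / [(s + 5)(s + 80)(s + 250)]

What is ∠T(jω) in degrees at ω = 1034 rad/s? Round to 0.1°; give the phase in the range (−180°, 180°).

-74.8°

At s = jω = j1034:
zero (s+15): 15 + j1034 → |·| = √(15²+1034²) = √1069381 ≈ 1034.1, ∠ = arctan(1034/15) ≈ 89.17°
zero (s+40): 40 + j1034 → |·| = √(40²+1034²) = √1070756 ≈ 1034.8, ∠ = arctan(1034/40) ≈ 87.78°
pole (s+5): 5 + j1034 → |·| = √(5²+1034²) = √1069181 ≈ 1034, ∠ = arctan(1034/5) ≈ 89.72°
pole (s+80): 80 + j1034 → |·| = √(80²+1034²) = √1075556 ≈ 1037.1, ∠ = arctan(1034/80) ≈ 85.58°
pole (s+250): 250 + j1034 → |·| = √(250²+1034²) = √1131656 ≈ 1063.8, ∠ = arctan(1034/250) ≈ 76.41°
∠T = 176.95° − 251.71° = -74.76°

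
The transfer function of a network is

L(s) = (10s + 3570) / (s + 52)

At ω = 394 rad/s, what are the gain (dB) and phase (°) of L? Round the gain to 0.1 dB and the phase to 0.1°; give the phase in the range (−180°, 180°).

Substitute s = j394:
Numerator: 10(j394) + 3570 = 3570 + j3940
Denominator: (j394) + 52 = 52 + j394
|N| = √(3570² + 3940²) ≈ 5316.8, ∠N ≈ 47.82°
|D| = √(52² + 394²) ≈ 397.42, ∠D ≈ 82.48°
|L| = 5316.8 / 397.42 ≈ 13.378
Gain = 20 log₁₀(13.378) ≈ 22.53 dB
∠L = 47.82° − 82.48° = -34.66°

22.5 dB, -34.7°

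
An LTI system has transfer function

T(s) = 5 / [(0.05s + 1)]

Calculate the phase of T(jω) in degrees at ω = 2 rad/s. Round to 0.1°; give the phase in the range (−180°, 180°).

At ω = 2 rad/s:
pole (1 + j2·0.05) = 1 + j0.1 → |·| ≈ 1.005, ∠ ≈ 5.71°
∠T = (0°) − (5.71°) = -5.71°

-5.7°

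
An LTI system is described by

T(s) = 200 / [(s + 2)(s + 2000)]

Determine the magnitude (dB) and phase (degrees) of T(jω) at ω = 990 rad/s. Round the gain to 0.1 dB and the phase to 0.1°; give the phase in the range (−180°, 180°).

At s = jω = j990:
pole (s+2): 2 + j990 → |·| = √(2²+990²) = √980104 ≈ 990, ∠ = arctan(990/2) ≈ 89.88°
pole (s+2000): 2000 + j990 → |·| = √(2000²+990²) = √4980100 ≈ 2231.6, ∠ = arctan(990/2000) ≈ 26.34°
|T| = 200 / 2.2093e+06 ≈ 9.0526e-05
Gain = 20 log₁₀(9.0526e-05) ≈ -80.86 dB
∠T = 0.00° − 116.22° = -116.22°

-80.9 dB, -116.2°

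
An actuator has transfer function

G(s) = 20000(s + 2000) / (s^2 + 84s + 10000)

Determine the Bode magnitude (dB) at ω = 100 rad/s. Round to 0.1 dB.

At s = jω = j100:
zero (s+2000): 2000 + j100 → |·| = √(2000²+100²) = √4010000 ≈ 2002.5, ∠ = arctan(100/2000) ≈ 2.86°
quadratic: (j100)² + 84·j100 + 10000 = 0 + j8400 → |·| ≈ 8400, ∠ ≈ 90.00°
|G| = 20000 · 2002.5 / 8400 ≈ 4767.9
Gain = 20 log₁₀(4767.9) ≈ 73.57 dB

73.6 dB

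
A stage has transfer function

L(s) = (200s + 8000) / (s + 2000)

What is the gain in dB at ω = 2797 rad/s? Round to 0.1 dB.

44.2 dB

Substitute s = j2797:
Numerator: 200(j2797) + 8000 = 8000 + j559400
Denominator: (j2797) + 2000 = 2000 + j2797
|N| = √(8000² + 559400²) ≈ 5.5946e+05, ∠N ≈ 89.18°
|D| = √(2000² + 2797²) ≈ 3438.5, ∠D ≈ 54.43°
|L| = 5.5946e+05 / 3438.5 ≈ 162.7
Gain = 20 log₁₀(162.7) ≈ 44.23 dB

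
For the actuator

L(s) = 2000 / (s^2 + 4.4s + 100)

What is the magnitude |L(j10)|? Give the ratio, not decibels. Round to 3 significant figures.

45.5

At s = jω = j10:
quadratic: (j10)² + 4.4·j10 + 100 = 0 + j44 → |·| ≈ 44, ∠ ≈ 90.00°
|L| = 2000 / 44 ≈ 45.455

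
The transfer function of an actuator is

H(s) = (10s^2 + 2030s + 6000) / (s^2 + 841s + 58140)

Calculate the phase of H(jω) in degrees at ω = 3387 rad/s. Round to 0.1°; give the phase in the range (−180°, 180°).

10.6°

Substitute s = j3387:
Numerator: 10(j3387)^2 + 2030(j3387) + 6000 = -114711690 + j6875610
Denominator: (j3387)^2 + 841(j3387) + 58140 = -11413629 + j2848467
|N| = √(114711690² + 6875610²) ≈ 1.1492e+08, ∠N ≈ 176.57°
|D| = √(11413629² + 2848467²) ≈ 1.1764e+07, ∠D ≈ 165.99°
∠H = 176.57° − 165.99° = 10.58°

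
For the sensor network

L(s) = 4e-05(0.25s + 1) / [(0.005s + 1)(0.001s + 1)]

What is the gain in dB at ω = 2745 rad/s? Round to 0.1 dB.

At ω = 2745 rad/s:
zero (1 + j2745·0.25) = 1 + j686.25 → |·| ≈ 686.25, ∠ ≈ 89.92°
pole (1 + j2745·0.005) = 1 + j13.725 → |·| ≈ 13.761, ∠ ≈ 85.83°
pole (1 + j2745·0.001) = 1 + j2.745 → |·| ≈ 2.9215, ∠ ≈ 69.98°
|L| = 4e-05 · 686.25 / (13.761 · 2.9215) ≈ 0.00068279
Gain = 20 log₁₀(0.00068279) ≈ -63.31 dB

-63.3 dB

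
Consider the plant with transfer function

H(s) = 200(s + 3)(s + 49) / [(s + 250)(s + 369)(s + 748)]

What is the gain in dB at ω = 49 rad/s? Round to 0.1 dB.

-40.4 dB

At s = jω = j49:
zero (s+3): 3 + j49 → |·| = √(3²+49²) = √2410 ≈ 49.092, ∠ = arctan(49/3) ≈ 86.50°
zero (s+49): 49 + j49 → |·| = √(49²+49²) = √4802 ≈ 69.296, ∠ = arctan(49/49) ≈ 45.00°
pole (s+250): 250 + j49 → |·| = √(250²+49²) = √64901 ≈ 254.76, ∠ = arctan(49/250) ≈ 11.09°
pole (s+369): 369 + j49 → |·| = √(369²+49²) = √138562 ≈ 372.24, ∠ = arctan(49/369) ≈ 7.56°
pole (s+748): 748 + j49 → |·| = √(748²+49²) = √561905 ≈ 749.6, ∠ = arctan(49/748) ≈ 3.75°
|H| = 200 · 3401.9 / 7.1086e+07 ≈ 0.0095712
Gain = 20 log₁₀(0.0095712) ≈ -40.38 dB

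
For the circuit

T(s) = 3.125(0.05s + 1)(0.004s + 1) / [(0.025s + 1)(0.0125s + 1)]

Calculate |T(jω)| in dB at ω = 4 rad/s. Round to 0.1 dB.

10.0 dB

At ω = 4 rad/s:
zero (1 + j4·0.05) = 1 + j0.2 → |·| ≈ 1.0198, ∠ ≈ 11.31°
zero (1 + j4·0.004) = 1 + j0.016 → |·| ≈ 1.0001, ∠ ≈ 0.92°
pole (1 + j4·0.025) = 1 + j0.1 → |·| ≈ 1.005, ∠ ≈ 5.71°
pole (1 + j4·0.0125) = 1 + j0.05 → |·| ≈ 1.0012, ∠ ≈ 2.86°
|T| = 3.125 · 1.0198 · 1.0001 / (1.005 · 1.0012) ≈ 3.1675
Gain = 20 log₁₀(3.1675) ≈ 10.01 dB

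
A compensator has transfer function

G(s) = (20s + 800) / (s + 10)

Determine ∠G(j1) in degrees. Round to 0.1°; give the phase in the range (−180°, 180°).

-4.3°

Substitute s = j1:
Numerator: 20(j1) + 800 = 800 + j20
Denominator: (j1) + 10 = 10 + j1
|N| = √(800² + 20²) ≈ 800.25, ∠N ≈ 1.43°
|D| = √(10² + 1²) ≈ 10.05, ∠D ≈ 5.71°
∠G = 1.43° − 5.71° = -4.28°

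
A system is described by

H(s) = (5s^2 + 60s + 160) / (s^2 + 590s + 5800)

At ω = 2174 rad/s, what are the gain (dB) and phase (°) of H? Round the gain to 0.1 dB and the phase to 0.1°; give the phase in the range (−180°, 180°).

13.7 dB, 14.9°

Substitute s = j2174:
Numerator: 5(j2174)^2 + 60(j2174) + 160 = -23631220 + j130440
Denominator: (j2174)^2 + 590(j2174) + 5800 = -4720476 + j1282660
|N| = √(23631220² + 130440²) ≈ 2.3632e+07, ∠N ≈ 179.68°
|D| = √(4720476² + 1282660²) ≈ 4.8916e+06, ∠D ≈ 164.80°
|H| = 2.3632e+07 / 4.8916e+06 ≈ 4.8311
Gain = 20 log₁₀(4.8311) ≈ 13.68 dB
∠H = 179.68° − 164.80° = 14.88°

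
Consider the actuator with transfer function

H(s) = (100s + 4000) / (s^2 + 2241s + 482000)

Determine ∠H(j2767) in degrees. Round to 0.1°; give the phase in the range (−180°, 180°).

-50.0°

Substitute s = j2767:
Numerator: 100(j2767) + 4000 = 4000 + j276700
Denominator: (j2767)^2 + 2241(j2767) + 482000 = -7174289 + j6200847
|N| = √(4000² + 276700²) ≈ 2.7673e+05, ∠N ≈ 89.17°
|D| = √(7174289² + 6200847²) ≈ 9.4827e+06, ∠D ≈ 139.16°
∠H = 89.17° − 139.16° = -49.99°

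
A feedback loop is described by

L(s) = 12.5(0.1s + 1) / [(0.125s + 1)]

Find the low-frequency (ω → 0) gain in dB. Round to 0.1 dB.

L(0) = 12.5 · 1 / 1 = 12.5
20 log₁₀(12.5) ≈ 21.94 dB

21.9 dB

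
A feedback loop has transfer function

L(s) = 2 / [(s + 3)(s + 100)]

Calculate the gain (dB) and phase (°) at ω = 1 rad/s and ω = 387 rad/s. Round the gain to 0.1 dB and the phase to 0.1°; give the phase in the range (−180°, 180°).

At s = jω = j1:
pole (s+3): 3 + j1 → |·| = √(3²+1²) = √10 ≈ 3.1623, ∠ = arctan(1/3) ≈ 18.43°
pole (s+100): 100 + j1 → |·| = √(100²+1²) = √10001 ≈ 100, ∠ = arctan(1/100) ≈ 0.57°
|L| = 2 / 316.23 ≈ 0.0063245
Gain = 20 log₁₀(0.0063245) ≈ -43.98 dB
∠L = 0.00° − 19.00° = -19.00°

At s = jω = j387:
pole (s+3): 3 + j387 → |·| = √(3²+387²) = √149778 ≈ 387.01, ∠ = arctan(387/3) ≈ 89.56°
pole (s+100): 100 + j387 → |·| = √(100²+387²) = √159769 ≈ 399.71, ∠ = arctan(387/100) ≈ 75.51°
|L| = 2 / 1.5469e+05 ≈ 1.2929e-05
Gain = 20 log₁₀(1.2929e-05) ≈ -97.77 dB
∠L = 0.00° − 165.07° = -165.07°

ω = 1: -44.0 dB, -19.0°; ω = 387: -97.8 dB, -165.1°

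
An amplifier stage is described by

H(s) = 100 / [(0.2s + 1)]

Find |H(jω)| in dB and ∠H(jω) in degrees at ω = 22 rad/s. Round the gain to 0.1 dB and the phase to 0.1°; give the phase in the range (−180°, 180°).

At ω = 22 rad/s:
pole (1 + j22·0.2) = 1 + j4.4 → |·| ≈ 4.5122, ∠ ≈ 77.20°
|H| = 100 · 1 / (4.5122) ≈ 22.162
Gain = 20 log₁₀(22.162) ≈ 26.91 dB
∠H = (0°) − (77.20°) = -77.20°

26.9 dB, -77.2°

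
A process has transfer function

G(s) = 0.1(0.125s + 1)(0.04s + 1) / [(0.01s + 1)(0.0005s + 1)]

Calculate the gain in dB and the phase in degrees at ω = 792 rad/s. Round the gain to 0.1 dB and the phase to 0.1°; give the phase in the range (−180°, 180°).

At ω = 792 rad/s:
zero (1 + j792·0.125) = 1 + j99 → |·| ≈ 99.005, ∠ ≈ 89.42°
zero (1 + j792·0.04) = 1 + j31.68 → |·| ≈ 31.696, ∠ ≈ 88.19°
pole (1 + j792·0.01) = 1 + j7.92 → |·| ≈ 7.9829, ∠ ≈ 82.80°
pole (1 + j792·0.0005) = 1 + j0.396 → |·| ≈ 1.0756, ∠ ≈ 21.60°
|G| = 0.1 · 99.005 · 31.696 / (7.9829 · 1.0756) ≈ 36.547
Gain = 20 log₁₀(36.547) ≈ 31.26 dB
∠G = (89.42° + 88.19°) − (82.80° + 21.60°) = 73.21°

31.3 dB, 73.2°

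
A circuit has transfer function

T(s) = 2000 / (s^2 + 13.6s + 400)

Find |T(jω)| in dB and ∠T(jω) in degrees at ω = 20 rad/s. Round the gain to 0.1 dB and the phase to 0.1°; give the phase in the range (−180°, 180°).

At s = jω = j20:
quadratic: (j20)² + 13.6·j20 + 400 = 0 + j272 → |·| ≈ 272, ∠ ≈ 90.00°
|T| = 2000 / 272 ≈ 7.3529
Gain = 20 log₁₀(7.3529) ≈ 17.33 dB
∠T = 0.00° − 90.00° = -90.00°

17.3 dB, -90.0°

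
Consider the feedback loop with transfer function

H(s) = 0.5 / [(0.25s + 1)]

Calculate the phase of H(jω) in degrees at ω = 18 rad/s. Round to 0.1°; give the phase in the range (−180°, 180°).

At ω = 18 rad/s:
pole (1 + j18·0.25) = 1 + j4.5 → |·| ≈ 4.6098, ∠ ≈ 77.47°
∠H = (0°) − (77.47°) = -77.47°

-77.5°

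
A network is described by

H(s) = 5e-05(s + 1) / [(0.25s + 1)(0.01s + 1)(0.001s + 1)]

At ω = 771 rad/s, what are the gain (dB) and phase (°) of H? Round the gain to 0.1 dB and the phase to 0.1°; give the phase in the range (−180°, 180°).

At ω = 771 rad/s:
zero (1 + j771·1) = 1 + j771 → |·| ≈ 771, ∠ ≈ 89.93°
pole (1 + j771·0.25) = 1 + j192.75 → |·| ≈ 192.75, ∠ ≈ 89.70°
pole (1 + j771·0.01) = 1 + j7.71 → |·| ≈ 7.7746, ∠ ≈ 82.61°
pole (1 + j771·0.001) = 1 + j0.771 → |·| ≈ 1.2627, ∠ ≈ 37.63°
|H| = 5e-05 · 771 / (192.75 · 7.7746 · 1.2627) ≈ 2.0373e-05
Gain = 20 log₁₀(2.0373e-05) ≈ -93.82 dB
∠H = (89.93°) − (89.70° + 82.61° + 37.63°) = -120.01°

-93.8 dB, -120.0°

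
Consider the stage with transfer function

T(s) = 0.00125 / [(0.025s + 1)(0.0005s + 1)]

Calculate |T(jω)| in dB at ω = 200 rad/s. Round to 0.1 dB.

At ω = 200 rad/s:
pole (1 + j200·0.025) = 1 + j5 → |·| ≈ 5.099, ∠ ≈ 78.69°
pole (1 + j200·0.0005) = 1 + j0.1 → |·| ≈ 1.005, ∠ ≈ 5.71°
|T| = 0.00125 · 1 / (5.099 · 1.005) ≈ 0.00024393
Gain = 20 log₁₀(0.00024393) ≈ -72.25 dB

-72.3 dB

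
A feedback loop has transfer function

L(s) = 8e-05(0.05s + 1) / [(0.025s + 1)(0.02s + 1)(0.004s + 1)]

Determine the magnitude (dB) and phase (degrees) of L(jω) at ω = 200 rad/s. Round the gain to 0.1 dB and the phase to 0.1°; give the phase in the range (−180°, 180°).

-90.5 dB, -109.0°

At ω = 200 rad/s:
zero (1 + j200·0.05) = 1 + j10 → |·| ≈ 10.05, ∠ ≈ 84.29°
pole (1 + j200·0.025) = 1 + j5 → |·| ≈ 5.099, ∠ ≈ 78.69°
pole (1 + j200·0.02) = 1 + j4 → |·| ≈ 4.1231, ∠ ≈ 75.96°
pole (1 + j200·0.004) = 1 + j0.8 → |·| ≈ 1.2806, ∠ ≈ 38.66°
|L| = 8e-05 · 10.05 / (5.099 · 4.1231 · 1.2806) ≈ 2.9863e-05
Gain = 20 log₁₀(2.9863e-05) ≈ -90.50 dB
∠L = (84.29°) − (78.69° + 75.96° + 38.66°) = -109.02°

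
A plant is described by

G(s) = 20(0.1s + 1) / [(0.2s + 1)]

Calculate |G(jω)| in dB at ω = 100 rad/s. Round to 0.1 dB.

At ω = 100 rad/s:
zero (1 + j100·0.1) = 1 + j10 → |·| ≈ 10.05, ∠ ≈ 84.29°
pole (1 + j100·0.2) = 1 + j20 → |·| ≈ 20.025, ∠ ≈ 87.14°
|G| = 20 · 10.05 / (20.025) ≈ 10.037
Gain = 20 log₁₀(10.037) ≈ 20.03 dB

20.0 dB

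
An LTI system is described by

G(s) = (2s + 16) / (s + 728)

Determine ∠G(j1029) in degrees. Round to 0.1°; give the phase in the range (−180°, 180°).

34.8°

Substitute s = j1029:
Numerator: 2(j1029) + 16 = 16 + j2058
Denominator: (j1029) + 728 = 728 + j1029
|N| = √(16² + 2058²) ≈ 2058.1, ∠N ≈ 89.55°
|D| = √(728² + 1029²) ≈ 1260.5, ∠D ≈ 54.72°
∠G = 89.55° − 54.72° = 34.83°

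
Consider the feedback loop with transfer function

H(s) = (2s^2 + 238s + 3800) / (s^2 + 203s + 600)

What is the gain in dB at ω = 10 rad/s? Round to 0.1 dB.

6.3 dB

Substitute s = j10:
Numerator: 2(j10)^2 + 238(j10) + 3800 = 3600 + j2380
Denominator: (j10)^2 + 203(j10) + 600 = 500 + j2030
|N| = √(3600² + 2380²) ≈ 4315.6, ∠N ≈ 33.47°
|D| = √(500² + 2030²) ≈ 2090.7, ∠D ≈ 76.16°
|H| = 4315.6 / 2090.7 ≈ 2.0642
Gain = 20 log₁₀(2.0642) ≈ 6.30 dB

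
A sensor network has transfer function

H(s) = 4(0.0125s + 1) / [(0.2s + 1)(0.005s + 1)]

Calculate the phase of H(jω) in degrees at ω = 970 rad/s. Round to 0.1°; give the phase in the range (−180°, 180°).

At ω = 970 rad/s:
zero (1 + j970·0.0125) = 1 + j12.125 → |·| ≈ 12.166, ∠ ≈ 85.29°
pole (1 + j970·0.2) = 1 + j194 → |·| ≈ 194, ∠ ≈ 89.70°
pole (1 + j970·0.005) = 1 + j4.85 → |·| ≈ 4.952, ∠ ≈ 78.35°
∠H = (85.29°) − (89.70° + 78.35°) = -82.76°

-82.8°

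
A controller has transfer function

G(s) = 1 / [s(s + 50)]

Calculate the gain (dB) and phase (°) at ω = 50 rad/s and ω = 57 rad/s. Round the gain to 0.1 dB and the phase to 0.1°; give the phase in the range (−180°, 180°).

ω = 50: -71.0 dB, -135.0°; ω = 57: -72.7 dB, -138.7°

At s = jω = j50:
pole (s+50): 50 + j50 → |·| = √(50²+50²) = √5000 ≈ 70.711, ∠ = arctan(50/50) ≈ 45.00°
pole at origin: |s| = 50, ∠ = 90.00° (in denominator)
|G| = 1 / 3535.5 ≈ 0.00028285
Gain = 20 log₁₀(0.00028285) ≈ -70.97 dB
∠G = 0.00° − 135.00° = -135.00°

At s = jω = j57:
pole (s+50): 50 + j57 → |·| = √(50²+57²) = √5749 ≈ 75.822, ∠ = arctan(57/50) ≈ 48.74°
pole at origin: |s| = 57, ∠ = 90.00° (in denominator)
|G| = 1 / 4321.9 ≈ 0.00023138
Gain = 20 log₁₀(0.00023138) ≈ -72.71 dB
∠G = 0.00° − 138.74° = -138.74°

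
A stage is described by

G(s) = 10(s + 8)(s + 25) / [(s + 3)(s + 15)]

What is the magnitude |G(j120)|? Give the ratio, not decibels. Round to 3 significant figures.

10.2

At s = jω = j120:
zero (s+8): 8 + j120 → |·| = √(8²+120²) = √14464 ≈ 120.27, ∠ = arctan(120/8) ≈ 86.19°
zero (s+25): 25 + j120 → |·| = √(25²+120²) = √15025 ≈ 122.58, ∠ = arctan(120/25) ≈ 78.23°
pole (s+3): 3 + j120 → |·| = √(3²+120²) = √14409 ≈ 120.04, ∠ = arctan(120/3) ≈ 88.57°
pole (s+15): 15 + j120 → |·| = √(15²+120²) = √14625 ≈ 120.93, ∠ = arctan(120/15) ≈ 82.87°
|G| = 10 · 14743 / 14516 ≈ 10.156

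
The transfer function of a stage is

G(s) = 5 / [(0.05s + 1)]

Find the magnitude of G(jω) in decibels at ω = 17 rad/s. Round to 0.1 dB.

11.6 dB

At ω = 17 rad/s:
pole (1 + j17·0.05) = 1 + j0.85 → |·| ≈ 1.3124, ∠ ≈ 40.36°
|G| = 5 · 1 / (1.3124) ≈ 3.8098
Gain = 20 log₁₀(3.8098) ≈ 11.62 dB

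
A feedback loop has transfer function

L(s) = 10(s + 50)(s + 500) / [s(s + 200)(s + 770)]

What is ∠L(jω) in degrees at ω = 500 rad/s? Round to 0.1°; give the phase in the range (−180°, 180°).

-61.9°

At s = jω = j500:
zero (s+50): 50 + j500 → |·| = √(50²+500²) = √252500 ≈ 502.49, ∠ = arctan(500/50) ≈ 84.29°
zero (s+500): 500 + j500 → |·| = √(500²+500²) = √500000 ≈ 707.11, ∠ = arctan(500/500) ≈ 45.00°
pole (s+200): 200 + j500 → |·| = √(200²+500²) = √290000 ≈ 538.52, ∠ = arctan(500/200) ≈ 68.20°
pole (s+770): 770 + j500 → |·| = √(770²+500²) = √842900 ≈ 918.1, ∠ = arctan(500/770) ≈ 33.00°
pole at origin: |s| = 500, ∠ = 90.00° (in denominator)
∠L = 129.29° − 191.20° = -61.91°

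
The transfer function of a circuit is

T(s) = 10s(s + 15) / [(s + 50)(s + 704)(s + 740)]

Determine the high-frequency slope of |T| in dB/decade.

-20 dB/decade

Each pole contributes −20 dB/decade at high frequency; each zero contributes +20 dB/decade.
Net: 2 zero(s) − 3 pole(s) → -20 dB/decade.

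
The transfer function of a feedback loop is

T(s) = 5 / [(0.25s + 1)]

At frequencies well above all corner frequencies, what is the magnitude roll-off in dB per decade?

-20 dB/decade

Each pole contributes −20 dB/decade at high frequency; each zero contributes +20 dB/decade.
Net: 0 zero(s) − 1 pole(s) → -20 dB/decade.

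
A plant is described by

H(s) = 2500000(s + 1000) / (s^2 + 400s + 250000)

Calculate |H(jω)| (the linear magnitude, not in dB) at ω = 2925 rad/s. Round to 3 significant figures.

921

At s = jω = j2925:
zero (s+1000): 1000 + j2925 → |·| = √(1000²+2925²) = √9555625 ≈ 3091.2, ∠ = arctan(2925/1000) ≈ 71.13°
quadratic: (j2925)² + 400·j2925 + 250000 = -8305625 + j1170000 → |·| ≈ 8.3876e+06, ∠ ≈ 171.98°
|H| = 2500000 · 3091.2 / 8.3876e+06 ≈ 921.36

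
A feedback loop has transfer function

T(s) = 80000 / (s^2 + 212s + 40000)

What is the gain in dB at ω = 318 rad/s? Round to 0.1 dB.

-1.1 dB

At s = jω = j318:
quadratic: (j318)² + 212·j318 + 40000 = -61124 + j67416 → |·| ≈ 91000, ∠ ≈ 132.20°
|T| = 80000 / 91000 ≈ 0.87912
Gain = 20 log₁₀(0.87912) ≈ -1.12 dB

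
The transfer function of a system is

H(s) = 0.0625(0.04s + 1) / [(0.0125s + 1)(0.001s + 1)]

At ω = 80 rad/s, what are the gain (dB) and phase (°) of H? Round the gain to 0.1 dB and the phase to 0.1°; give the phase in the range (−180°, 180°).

At ω = 80 rad/s:
zero (1 + j80·0.04) = 1 + j3.2 → |·| ≈ 3.3526, ∠ ≈ 72.65°
pole (1 + j80·0.0125) = 1 + j1 → |·| ≈ 1.4142, ∠ ≈ 45.00°
pole (1 + j80·0.001) = 1 + j0.08 → |·| ≈ 1.0032, ∠ ≈ 4.57°
|H| = 0.0625 · 3.3526 / (1.4142 · 1.0032) ≈ 0.14769
Gain = 20 log₁₀(0.14769) ≈ -16.61 dB
∠H = (72.65°) − (45.00° + 4.57°) = 23.08°

-16.6 dB, 23.1°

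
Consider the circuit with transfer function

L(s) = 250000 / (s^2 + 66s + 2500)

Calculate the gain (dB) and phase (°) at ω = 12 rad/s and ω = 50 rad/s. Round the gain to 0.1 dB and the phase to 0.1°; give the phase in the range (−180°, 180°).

At s = jω = j12:
quadratic: (j12)² + 66·j12 + 2500 = 2356 + j792 → |·| ≈ 2485.6, ∠ ≈ 18.58°
|L| = 250000 / 2485.6 ≈ 100.58
Gain = 20 log₁₀(100.58) ≈ 40.05 dB
∠L = 0.00° − 18.58° = -18.58°

At s = jω = j50:
quadratic: (j50)² + 66·j50 + 2500 = 0 + j3300 → |·| ≈ 3300, ∠ ≈ 90.00°
|L| = 250000 / 3300 ≈ 75.758
Gain = 20 log₁₀(75.758) ≈ 37.59 dB
∠L = 0.00° − 90.00° = -90.00°

ω = 12: 40.1 dB, -18.6°; ω = 50: 37.6 dB, -90.0°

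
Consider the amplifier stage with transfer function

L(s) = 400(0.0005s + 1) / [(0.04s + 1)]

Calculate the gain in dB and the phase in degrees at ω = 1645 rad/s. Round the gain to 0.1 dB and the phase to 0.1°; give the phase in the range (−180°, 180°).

17.9 dB, -49.7°

At ω = 1645 rad/s:
zero (1 + j1645·0.0005) = 1 + j0.8225 → |·| ≈ 1.2948, ∠ ≈ 39.44°
pole (1 + j1645·0.04) = 1 + j65.8 → |·| ≈ 65.808, ∠ ≈ 89.13°
|L| = 400 · 1.2948 / (65.808) ≈ 7.8702
Gain = 20 log₁₀(7.8702) ≈ 17.92 dB
∠L = (39.44°) − (89.13°) = -49.69°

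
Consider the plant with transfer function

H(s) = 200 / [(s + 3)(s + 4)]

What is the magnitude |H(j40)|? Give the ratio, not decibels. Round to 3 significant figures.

0.124

At s = jω = j40:
pole (s+3): 3 + j40 → |·| = √(3²+40²) = √1609 ≈ 40.112, ∠ = arctan(40/3) ≈ 85.71°
pole (s+4): 4 + j40 → |·| = √(4²+40²) = √1616 ≈ 40.2, ∠ = arctan(40/4) ≈ 84.29°
|H| = 200 / 1612.5 ≈ 0.12403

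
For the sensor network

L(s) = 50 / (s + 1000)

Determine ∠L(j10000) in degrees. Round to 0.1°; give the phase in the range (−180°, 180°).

Substitute s = j10000:
Numerator: 50 = 50 + j0
Denominator: (j10000) + 1000 = 1000 + j10000
|N| = √(50² + 0²) ≈ 50, ∠N ≈ 0.00°
|D| = √(1000² + 10000²) ≈ 10050, ∠D ≈ 84.29°
∠L = 0.00° − 84.29° = -84.29°

-84.3°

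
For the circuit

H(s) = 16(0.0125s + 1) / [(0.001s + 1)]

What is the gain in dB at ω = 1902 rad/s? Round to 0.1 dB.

At ω = 1902 rad/s:
zero (1 + j1902·0.0125) = 1 + j23.775 → |·| ≈ 23.796, ∠ ≈ 87.59°
pole (1 + j1902·0.001) = 1 + j1.902 → |·| ≈ 2.1489, ∠ ≈ 62.27°
|H| = 16 · 23.796 / (2.1489) ≈ 177.18
Gain = 20 log₁₀(177.18) ≈ 44.97 dB

45.0 dB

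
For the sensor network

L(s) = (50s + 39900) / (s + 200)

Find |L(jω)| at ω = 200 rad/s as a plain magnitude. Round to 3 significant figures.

Substitute s = j200:
Numerator: 50(j200) + 39900 = 39900 + j10000
Denominator: (j200) + 200 = 200 + j200
|N| = √(39900² + 10000²) ≈ 41134, ∠N ≈ 14.07°
|D| = √(200² + 200²) ≈ 282.84, ∠D ≈ 45.00°
|L| = 41134 / 282.84 ≈ 145.43

145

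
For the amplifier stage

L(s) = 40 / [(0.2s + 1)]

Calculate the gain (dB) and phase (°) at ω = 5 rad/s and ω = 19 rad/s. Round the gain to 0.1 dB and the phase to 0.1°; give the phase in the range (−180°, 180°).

ω = 5: 29.0 dB, -45.0°; ω = 19: 20.2 dB, -75.3°

At ω = 5 rad/s:
pole (1 + j5·0.2) = 1 + j1 → |·| ≈ 1.4142, ∠ ≈ 45.00°
|L| = 40 · 1 / (1.4142) ≈ 28.285
Gain = 20 log₁₀(28.285) ≈ 29.03 dB
∠L = (0°) − (45.00°) = -45.00°

At ω = 19 rad/s:
pole (1 + j19·0.2) = 1 + j3.8 → |·| ≈ 3.9294, ∠ ≈ 75.26°
|L| = 40 · 1 / (3.9294) ≈ 10.18
Gain = 20 log₁₀(10.18) ≈ 20.15 dB
∠L = (0°) − (75.26°) = -75.26°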